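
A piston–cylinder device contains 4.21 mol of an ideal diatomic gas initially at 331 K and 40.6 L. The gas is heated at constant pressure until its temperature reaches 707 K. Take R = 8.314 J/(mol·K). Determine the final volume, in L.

P₁ = nRT₁/V₁ = 4.21×8.314×331/40.6 = 285 kPa.
Isobaric: P stays 285 kPa; V/T = const ⇒ T₂ = 707 K, V₂ = 86.7 L.

86.7 L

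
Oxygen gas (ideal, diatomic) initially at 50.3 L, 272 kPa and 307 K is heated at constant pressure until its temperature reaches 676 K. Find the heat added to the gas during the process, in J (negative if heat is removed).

57600 J

n = P₁V₁/(RT₁) = 272×50.3/(8.314×307) = 5.36 mol.
Isobaric: P stays 272 kPa; V/T = const ⇒ T₂ = 676 K, V₂ = 111 L.
W = PΔV = 272×(111−50.3) kPa·L = 16400 J.
ΔU = nCvΔT = 5.36×20.8×(676−307) = 41100 J.
Q = ΔU + W = nCpΔT = 57600 J.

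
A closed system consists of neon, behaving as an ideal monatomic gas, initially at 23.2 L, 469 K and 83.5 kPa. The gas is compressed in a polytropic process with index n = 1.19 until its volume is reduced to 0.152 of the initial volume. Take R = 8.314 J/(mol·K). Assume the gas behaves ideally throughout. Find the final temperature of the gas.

Polytropic n=1.19: T₂ = T₁(V₁/V₂)^(n−1) = 469×(6.58)^0.19 = 671 K; P₂ = P₁(V₁/V₂)^n = 786 kPa.

671 K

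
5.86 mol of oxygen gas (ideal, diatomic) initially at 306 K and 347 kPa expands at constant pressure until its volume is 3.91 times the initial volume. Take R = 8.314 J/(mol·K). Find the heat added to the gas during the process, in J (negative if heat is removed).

152000 J

V₁ = nRT₁/P₁ = 5.86×8.314×306/347 = 43.0 L.
Isobaric: P stays 347 kPa; V/T = const ⇒ T₂ = 1200 K, V₂ = 168 L.
W = PΔV = 347×(168−43.0) kPa·L = 43400 J.
ΔU = nCvΔT = 5.86×20.8×(1200−306) = 108000 J.
Q = ΔU + W = nCpΔT = 152000 J.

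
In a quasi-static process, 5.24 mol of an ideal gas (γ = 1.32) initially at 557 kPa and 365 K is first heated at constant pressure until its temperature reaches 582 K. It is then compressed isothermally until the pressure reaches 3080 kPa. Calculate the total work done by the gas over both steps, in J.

V₁ = nRT₁/P₁ = 5.24×8.314×365/557 = 28.5 L.
Step 1 — Isobaric: P stays 557 kPa; V/T = const ⇒ T₂ = 582 K, V₂ = 45.5 L.
W = PΔV = 557×(45.5−28.5) kPa·L = 9450 J.
ΔU = nCvΔT = 5.24×26.0×(582−365) = 29500 J.
Q = ΔU + W = nCpΔT = 39000 J.
State after step 1: P = 557 kPa, V = 45.5 L, T = 582 K.
Step 2 — Isothermal: T stays 582 K; PV = const ⇒ V₂ = 8.23 L, P₂ = 3080 kPa.
ΔU = 0 (ideal gas, T constant).
W = nRT ln(V₂/V₁) = 5.24×8.314×582×ln(0.181) = -43400 J.
Q = ΔU + W = -43400 J.
Net over both steps: W = -33900 J, Q = -4360 J, ΔU = 29500 J.

-33900 J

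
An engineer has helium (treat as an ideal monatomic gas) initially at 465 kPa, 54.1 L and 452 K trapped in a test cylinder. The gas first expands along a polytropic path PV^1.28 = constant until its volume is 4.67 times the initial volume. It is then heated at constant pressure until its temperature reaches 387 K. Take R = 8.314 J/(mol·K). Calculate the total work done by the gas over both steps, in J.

n = P₁V₁/(RT₁) = 465×54.1/(8.314×452) = 6.69 mol.
Step 1 — Polytropic n=1.28: T₂ = T₁(V₁/V₂)^(n−1) = 452×(0.214)^0.28 = 294 K; P₂ = P₁(V₁/V₂)^n = 64.7 kPa.
W = (P₁V₁−P₂V₂)/(n−1) = (465×54.1−64.7×253)/0.28 = 31500 J.
ΔU = nCvΔT = 6.69×12.5×(294−452) = -13200 J.
Q = ΔU + W = 18300 J.
State after step 1: P = 64.7 kPa, V = 253 L, T = 294 K.
Step 2 — Isobaric: P stays 64.7 kPa; V/T = const ⇒ T₂ = 387 K, V₂ = 333 L.
W = PΔV = 64.7×(333−253) kPa·L = 5200 J.
ΔU = nCvΔT = 6.69×12.5×(387−294) = 7800 J.
Q = ΔU + W = nCpΔT = 13000 J.
Net over both steps: W = 36700 J, Q = 31300 J, ΔU = -5430 J.

36700 J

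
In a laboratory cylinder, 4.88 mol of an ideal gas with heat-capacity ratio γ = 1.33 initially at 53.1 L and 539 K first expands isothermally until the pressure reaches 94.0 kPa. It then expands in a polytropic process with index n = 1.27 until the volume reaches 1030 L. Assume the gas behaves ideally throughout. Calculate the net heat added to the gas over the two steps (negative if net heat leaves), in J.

P₁ = nRT₁/V₁ = 4.88×8.314×539/53.1 = 412 kPa.
Step 1 — Isothermal: T stays 539 K; PV = const ⇒ V₂ = 233 L, P₂ = 94.0 kPa.
ΔU = 0 (ideal gas, T constant).
W = nRT ln(V₂/V₁) = 4.88×8.314×539×ln(4.38) = 32300 J.
Q = ΔU + W = 32300 J.
State after step 1: P = 94.0 kPa, V = 233 L, T = 539 K.
Step 2 — Polytropic n=1.27: T₂ = T₁(V₁/V₂)^(n−1) = 539×(0.226)^0.27 = 361 K; P₂ = P₁(V₁/V₂)^n = 14.2 kPa.
W = (P₁V₁−P₂V₂)/(n−1) = (94.0×233−14.2×1030)/0.27 = 26800 J.
ΔU = nCvΔT = 4.88×25.2×(361−539) = -21900 J.
Q = ΔU + W = 4870 J.
Net over both steps: W = 59100 J, Q = 37200 J, ΔU = -21900 J.

37200 J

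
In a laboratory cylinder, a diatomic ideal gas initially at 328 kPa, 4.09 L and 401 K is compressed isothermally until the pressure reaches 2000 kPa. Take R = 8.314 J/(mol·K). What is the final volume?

0.671 L

Isothermal: T stays 401 K; PV = const ⇒ V₂ = 0.671 L, P₂ = 2000 kPa.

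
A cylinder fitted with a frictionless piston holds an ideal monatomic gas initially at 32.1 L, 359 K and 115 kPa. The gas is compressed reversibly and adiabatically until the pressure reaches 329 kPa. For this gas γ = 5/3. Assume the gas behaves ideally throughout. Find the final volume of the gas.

17.1 L

Adiabatic: T₂/T₁ = (P₂/P₁)^((γ−1)/γ) ⇒ T₂ = 359×(2.86)^0.400 = 547 K; V₂ = 17.1 L.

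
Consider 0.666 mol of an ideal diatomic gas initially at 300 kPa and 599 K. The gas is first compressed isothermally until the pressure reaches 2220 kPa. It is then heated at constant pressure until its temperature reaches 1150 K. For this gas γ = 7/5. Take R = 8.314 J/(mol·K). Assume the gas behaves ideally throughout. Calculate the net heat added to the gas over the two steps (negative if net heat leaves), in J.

4040 J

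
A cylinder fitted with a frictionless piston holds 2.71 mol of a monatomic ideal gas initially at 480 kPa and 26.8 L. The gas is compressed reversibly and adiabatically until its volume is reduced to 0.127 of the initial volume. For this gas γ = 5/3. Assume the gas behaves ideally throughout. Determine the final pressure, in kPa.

T₁ = P₁V₁/(nR) = 480×26.8/(2.71×8.314) = 571 K.
Adiabatic: TV^(γ−1) = const ⇒ T₂ = 571×(7.87)^0.667 = 2260 K; PV^γ = const ⇒ P₂ = 15000 kPa.

15000 kPa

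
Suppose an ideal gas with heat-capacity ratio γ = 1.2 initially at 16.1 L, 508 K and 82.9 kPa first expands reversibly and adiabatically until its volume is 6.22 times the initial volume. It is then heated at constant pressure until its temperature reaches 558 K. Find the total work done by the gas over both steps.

2580 J

n = P₁V₁/(RT₁) = 82.9×16.1/(8.314×508) = 0.316 mol.
Step 1 — Adiabatic: TV^(γ−1) = const ⇒ T₂ = 508×(0.161)^0.200 = 352 K; PV^γ = const ⇒ P₂ = 9.25 kPa.
ΔU = nCvΔT = 0.316×41.6×(352−508) = -2040 J.
Q = 0 for an adiabatic process, so W = −ΔU = 2040 J.
State after step 1: P = 9.25 kPa, V = 100 L, T = 352 K.
Step 2 — Isobaric: P stays 9.25 kPa; V/T = const ⇒ T₂ = 558 K, V₂ = 159 L.
W = PΔV = 9.25×(159−100) kPa·L = 540 J.
ΔU = nCvΔT = 0.316×41.6×(558−352) = 2700 J.
Q = ΔU + W = nCpΔT = 3240 J.
Net over both steps: W = 2580 J, Q = 3240 J, ΔU = 657 J.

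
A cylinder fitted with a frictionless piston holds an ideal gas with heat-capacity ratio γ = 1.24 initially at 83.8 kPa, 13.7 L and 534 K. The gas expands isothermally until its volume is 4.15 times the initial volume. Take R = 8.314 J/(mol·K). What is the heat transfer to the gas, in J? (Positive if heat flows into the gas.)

n = P₁V₁/(RT₁) = 83.8×13.7/(8.314×534) = 0.259 mol.
Isothermal: T stays 534 K; PV = const ⇒ V₂ = 56.9 L, P₂ = 20.2 kPa.
ΔU = 0 (ideal gas, T constant).
W = nRT ln(V₂/V₁) = 0.259×8.314×534×ln(4.15) = 1630 J.
Q = ΔU + W = 1630 J.

1630 J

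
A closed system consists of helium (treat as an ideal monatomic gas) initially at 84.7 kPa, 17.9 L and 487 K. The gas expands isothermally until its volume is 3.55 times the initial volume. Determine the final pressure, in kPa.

23.9 kPa

Isothermal: T stays 487 K; PV = const ⇒ V₂ = 63.5 L, P₂ = 23.9 kPa.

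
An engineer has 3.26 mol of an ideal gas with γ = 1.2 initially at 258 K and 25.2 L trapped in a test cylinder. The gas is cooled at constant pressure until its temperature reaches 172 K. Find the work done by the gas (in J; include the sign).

-2330 J

P₁ = nRT₁/V₁ = 3.26×8.314×258/25.2 = 277 kPa.
Isobaric: P stays 277 kPa; V/T = const ⇒ T₂ = 172 K, V₂ = 16.8 L.
W = PΔV = 277×(16.8−25.2) kPa·L = -2330 J.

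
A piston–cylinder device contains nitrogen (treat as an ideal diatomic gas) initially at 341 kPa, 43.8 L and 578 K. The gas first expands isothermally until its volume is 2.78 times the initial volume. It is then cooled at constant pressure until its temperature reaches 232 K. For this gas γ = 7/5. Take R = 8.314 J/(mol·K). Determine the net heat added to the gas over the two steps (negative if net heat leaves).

n = P₁V₁/(RT₁) = 341×43.8/(8.314×578) = 3.11 mol.
Step 1 — Isothermal: T stays 578 K; PV = const ⇒ V₂ = 122 L, P₂ = 123 kPa.
ΔU = 0 (ideal gas, T constant).
W = nRT ln(V₂/V₁) = 3.11×8.314×578×ln(2.78) = 15300 J.
Q = ΔU + W = 15300 J.
State after step 1: P = 123 kPa, V = 122 L, T = 578 K.
Step 2 — Isobaric: P stays 123 kPa; V/T = const ⇒ T₂ = 232 K, V₂ = 48.9 L.
W = PΔV = 123×(48.9−122) kPa·L = -8940 J.
ΔU = nCvΔT = 3.11×20.8×(232−578) = -22400 J.
Q = ΔU + W = nCpΔT = -31300 J.
Net over both steps: W = 6330 J, Q = -16000 J, ΔU = -22400 J.

-16000 J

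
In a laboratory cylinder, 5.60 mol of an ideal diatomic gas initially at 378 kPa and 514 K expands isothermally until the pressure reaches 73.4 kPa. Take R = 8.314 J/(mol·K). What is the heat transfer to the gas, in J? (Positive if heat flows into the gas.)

39200 J

V₁ = nRT₁/P₁ = 5.60×8.314×514/378 = 63.3 L.
Isothermal: T stays 514 K; PV = const ⇒ V₂ = 326 L, P₂ = 73.4 kPa.
ΔU = 0 (ideal gas, T constant).
W = nRT ln(V₂/V₁) = 5.60×8.314×514×ln(5.15) = 39200 J.
Q = ΔU + W = 39200 J.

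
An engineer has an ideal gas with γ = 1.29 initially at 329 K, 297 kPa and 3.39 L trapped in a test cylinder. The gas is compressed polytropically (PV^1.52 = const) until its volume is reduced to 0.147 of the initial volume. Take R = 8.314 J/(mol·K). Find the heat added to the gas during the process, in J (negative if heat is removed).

2630 J

n = P₁V₁/(RT₁) = 297×3.39/(8.314×329) = 0.368 mol.
Polytropic n=1.52: T₂ = T₁(V₁/V₂)^(n−1) = 329×(6.80)^0.52 = 892 K; P₂ = P₁(V₁/V₂)^n = 5480 kPa.
W = (P₁V₁−P₂V₂)/(n−1) = (297×3.39−5480×0.498)/0.52 = -3310 J.
ΔU = nCvΔT = 0.368×28.7×(892−329) = 5940 J.
Q = ΔU + W = 2630 J.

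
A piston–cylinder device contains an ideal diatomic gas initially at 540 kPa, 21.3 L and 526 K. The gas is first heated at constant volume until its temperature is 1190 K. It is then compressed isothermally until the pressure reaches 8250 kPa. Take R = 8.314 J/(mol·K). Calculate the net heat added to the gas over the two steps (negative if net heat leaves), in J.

-13400 J

n = P₁V₁/(RT₁) = 540×21.3/(8.314×526) = 2.63 mol.
Step 1 — Isochoric: V stays 21.3 L; P/T = const ⇒ T₂ = 1190 K, P₂ = 1220 kPa.
W = 0 (no volume change).
ΔU = nCvΔT = 2.63×20.8×(1190−526) = 36300 J.
Q = ΔU = 36300 J.
State after step 1: P = 1220 kPa, V = 21.3 L, T = 1190 K.
Step 2 — Isothermal: T stays 1190 K; PV = const ⇒ V₂ = 3.15 L, P₂ = 8250 kPa.
ΔU = 0 (ideal gas, T constant).
W = nRT ln(V₂/V₁) = 2.63×8.314×1190×ln(0.148) = -49700 J.
Q = ΔU + W = -49700 J.
Net over both steps: W = -49700 J, Q = -13400 J, ΔU = 36300 J.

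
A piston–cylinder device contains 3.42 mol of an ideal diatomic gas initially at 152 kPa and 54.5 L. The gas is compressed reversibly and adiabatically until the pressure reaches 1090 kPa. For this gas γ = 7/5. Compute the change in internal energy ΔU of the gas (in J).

15700 J

T₁ = P₁V₁/(nR) = 152×54.5/(3.42×8.314) = 291 K.
Adiabatic: T₂/T₁ = (P₂/P₁)^((γ−1)/γ) ⇒ T₂ = 291×(7.17)^0.286 = 512 K; V₂ = 13.3 L.
For an ideal gas ΔU = nCvΔT with Cv = (5/2)R = 20.8 J/(mol·K).
ΔU = 3.42×20.8×(512−291) = 15700 J.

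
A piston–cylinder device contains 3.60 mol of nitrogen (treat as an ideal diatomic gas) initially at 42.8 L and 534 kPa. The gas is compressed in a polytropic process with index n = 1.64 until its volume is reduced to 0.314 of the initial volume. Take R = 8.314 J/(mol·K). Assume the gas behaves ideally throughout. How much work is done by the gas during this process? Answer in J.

T₁ = P₁V₁/(nR) = 534×42.8/(3.60×8.314) = 764 K.
Polytropic n=1.64: T₂ = T₁(V₁/V₂)^(n−1) = 764×(3.18)^0.64 = 1600 K; P₂ = P₁(V₁/V₂)^n = 3570 kPa.
W = (P₁V₁−P₂V₂)/(n−1) = (534×42.8−3570×13.4)/0.64 = -39200 J.

-39200 J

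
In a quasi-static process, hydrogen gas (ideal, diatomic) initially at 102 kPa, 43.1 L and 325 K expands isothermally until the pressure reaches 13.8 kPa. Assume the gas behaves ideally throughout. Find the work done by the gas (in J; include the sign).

n = P₁V₁/(RT₁) = 102×43.1/(8.314×325) = 1.63 mol.
Isothermal: T stays 325 K; PV = const ⇒ V₂ = 319 L, P₂ = 13.8 kPa.
W = nRT ln(V₂/V₁) = 1.63×8.314×325×ln(7.39) = 8790 J.

8790 J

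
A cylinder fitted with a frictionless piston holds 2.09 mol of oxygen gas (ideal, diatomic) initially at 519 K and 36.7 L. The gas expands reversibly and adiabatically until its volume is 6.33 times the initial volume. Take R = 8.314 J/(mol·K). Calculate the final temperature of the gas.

248 K

P₁ = nRT₁/V₁ = 2.09×8.314×519/36.7 = 246 kPa.
Adiabatic: TV^(γ−1) = const ⇒ T₂ = 519×(0.158)^0.400 = 248 K; PV^γ = const ⇒ P₂ = 18.6 kPa.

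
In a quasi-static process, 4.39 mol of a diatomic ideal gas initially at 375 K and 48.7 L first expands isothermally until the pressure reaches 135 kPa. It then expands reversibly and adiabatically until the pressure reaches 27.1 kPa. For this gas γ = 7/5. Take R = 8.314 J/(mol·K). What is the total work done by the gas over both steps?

22600 J

P₁ = nRT₁/V₁ = 4.39×8.314×375/48.7 = 281 kPa.
Step 1 — Isothermal: T stays 375 K; PV = const ⇒ V₂ = 101 L, P₂ = 135 kPa.
ΔU = 0 (ideal gas, T constant).
W = nRT ln(V₂/V₁) = 4.39×8.314×375×ln(2.08) = 10000 J.
Q = ΔU + W = 10000 J.
State after step 1: P = 135 kPa, V = 101 L, T = 375 K.
Step 2 — Adiabatic: T₂/T₁ = (P₂/P₁)^((γ−1)/γ) ⇒ T₂ = 375×(0.201)^0.286 = 237 K; V₂ = 319 L.
ΔU = nCvΔT = 4.39×20.8×(237−375) = -12600 J.
Q = 0 for an adiabatic process, so W = −ΔU = 12600 J.
Net over both steps: W = 22600 J, Q = 10000 J, ΔU = -12600 J.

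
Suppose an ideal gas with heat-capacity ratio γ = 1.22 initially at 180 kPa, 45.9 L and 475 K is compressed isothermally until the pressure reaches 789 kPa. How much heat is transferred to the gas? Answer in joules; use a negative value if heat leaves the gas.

-12200 J

n = P₁V₁/(RT₁) = 180×45.9/(8.314×475) = 2.09 mol.
Isothermal: T stays 475 K; PV = const ⇒ V₂ = 10.5 L, P₂ = 789 kPa.
ΔU = 0 (ideal gas, T constant).
W = nRT ln(V₂/V₁) = 2.09×8.314×475×ln(0.228) = -12200 J.
Q = ΔU + W = -12200 J.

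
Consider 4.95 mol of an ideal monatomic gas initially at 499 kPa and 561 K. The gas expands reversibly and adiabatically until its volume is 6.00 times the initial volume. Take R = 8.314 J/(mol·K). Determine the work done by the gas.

24100 J

V₁ = nRT₁/P₁ = 4.95×8.314×561/499 = 46.3 L.
Adiabatic: TV^(γ−1) = const ⇒ T₂ = 561×(0.167)^0.667 = 170 K; PV^γ = const ⇒ P₂ = 25.2 kPa.
ΔU = nCvΔT = 4.95×12.5×(170−561) = -24100 J.
Q = 0 for an adiabatic process, so W = −ΔU = 24100 J.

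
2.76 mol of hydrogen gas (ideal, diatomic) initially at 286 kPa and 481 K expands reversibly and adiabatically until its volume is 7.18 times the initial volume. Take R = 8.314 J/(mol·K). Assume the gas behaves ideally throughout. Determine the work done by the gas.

15100 J

V₁ = nRT₁/P₁ = 2.76×8.314×481/286 = 38.6 L.
Adiabatic: TV^(γ−1) = const ⇒ T₂ = 481×(0.139)^0.400 = 219 K; PV^γ = const ⇒ P₂ = 18.1 kPa.
ΔU = nCvΔT = 2.76×20.8×(219−481) = -15100 J.
Q = 0 for an adiabatic process, so W = −ΔU = 15100 J.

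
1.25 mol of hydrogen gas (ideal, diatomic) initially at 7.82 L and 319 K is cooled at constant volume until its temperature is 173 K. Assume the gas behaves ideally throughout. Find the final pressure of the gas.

P₁ = nRT₁/V₁ = 1.25×8.314×319/7.82 = 424 kPa.
Isochoric: V stays 7.82 L; P/T = const ⇒ T₂ = 173 K, P₂ = 230 kPa.

230 kPa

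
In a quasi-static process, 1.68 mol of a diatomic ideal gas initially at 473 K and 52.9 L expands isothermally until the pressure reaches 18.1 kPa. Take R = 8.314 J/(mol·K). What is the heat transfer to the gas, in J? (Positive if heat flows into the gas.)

P₁ = nRT₁/V₁ = 1.68×8.314×473/52.9 = 125 kPa.
Isothermal: T stays 473 K; PV = const ⇒ V₂ = 365 L, P₂ = 18.1 kPa.
ΔU = 0 (ideal gas, T constant).
W = nRT ln(V₂/V₁) = 1.68×8.314×473×ln(6.90) = 12800 J.
Q = ΔU + W = 12800 J.

12800 J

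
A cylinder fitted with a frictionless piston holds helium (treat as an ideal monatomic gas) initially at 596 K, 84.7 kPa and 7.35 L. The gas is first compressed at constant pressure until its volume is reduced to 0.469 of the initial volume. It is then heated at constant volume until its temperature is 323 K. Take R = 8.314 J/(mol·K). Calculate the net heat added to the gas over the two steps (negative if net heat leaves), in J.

-758 J

n = P₁V₁/(RT₁) = 84.7×7.35/(8.314×596) = 0.126 mol.
Step 1 — Isobaric: P stays 84.7 kPa; V/T = const ⇒ T₂ = 280 K, V₂ = 3.45 L.
W = PΔV = 84.7×(3.45−7.35) kPa·L = -331 J.
ΔU = nCvΔT = 0.126×12.5×(280−596) = -496 J.
Q = ΔU + W = nCpΔT = -826 J.
State after step 1: P = 84.7 kPa, V = 3.45 L, T = 280 K.
Step 2 — Isochoric: V stays 3.45 L; P/T = const ⇒ T₂ = 323 K, P₂ = 97.9 kPa.
W = 0 (no volume change).
ΔU = nCvΔT = 0.126×12.5×(323−280) = 68.1 J.
Q = ΔU = 68.1 J.
Net over both steps: W = -331 J, Q = -758 J, ΔU = -428 J.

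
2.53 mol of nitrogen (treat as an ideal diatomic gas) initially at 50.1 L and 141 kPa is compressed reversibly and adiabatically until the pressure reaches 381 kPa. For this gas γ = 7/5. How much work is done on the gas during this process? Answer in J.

T₁ = P₁V₁/(nR) = 141×50.1/(2.53×8.314) = 336 K.
Adiabatic: T₂/T₁ = (P₂/P₁)^((γ−1)/γ) ⇒ T₂ = 336×(2.70)^0.286 = 446 K; V₂ = 24.6 L.
ΔU = nCvΔT = 2.53×20.8×(446−336) = 5800 J.
Q = 0 for an adiabatic process, so W = −ΔU = -5800 J.
Work done on the gas = −W_by = 5800 J.

5800 J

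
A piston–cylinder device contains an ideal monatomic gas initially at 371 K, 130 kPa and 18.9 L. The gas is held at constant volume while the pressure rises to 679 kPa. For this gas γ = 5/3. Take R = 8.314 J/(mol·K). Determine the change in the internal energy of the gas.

n = P₁V₁/(RT₁) = 130×18.9/(8.314×371) = 0.797 mol.
Isochoric: V stays 18.9 L; P/T = const ⇒ T₂ = 1940 K, P₂ = 679 kPa.
For an ideal gas ΔU = nCvΔT with Cv = (3/2)R = 12.5 J/(mol·K).
ΔU = 0.797×12.5×(1940−371) = 15600 J.

15600 J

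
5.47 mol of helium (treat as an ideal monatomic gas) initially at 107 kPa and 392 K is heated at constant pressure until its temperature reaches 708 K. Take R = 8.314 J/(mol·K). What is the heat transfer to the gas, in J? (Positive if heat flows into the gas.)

V₁ = nRT₁/P₁ = 5.47×8.314×392/107 = 167 L.
Isobaric: P stays 107 kPa; V/T = const ⇒ T₂ = 708 K, V₂ = 301 L.
W = PΔV = 107×(301−167) kPa·L = 14400 J.
ΔU = nCvΔT = 5.47×12.5×(708−392) = 21600 J.
Q = ΔU + W = nCpΔT = 35900 J.

35900 J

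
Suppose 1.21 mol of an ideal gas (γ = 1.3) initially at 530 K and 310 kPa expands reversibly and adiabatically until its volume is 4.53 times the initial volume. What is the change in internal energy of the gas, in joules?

V₁ = nRT₁/P₁ = 1.21×8.314×530/310 = 17.2 L.
Adiabatic: TV^(γ−1) = const ⇒ T₂ = 530×(0.221)^0.300 = 337 K; PV^γ = const ⇒ P₂ = 43.5 kPa.
For an ideal gas ΔU = nCvΔT with Cv = R/(γ−1) = 27.7 J/(mol·K).
ΔU = 1.21×27.7×(337−530) = -6480 J.

-6480 J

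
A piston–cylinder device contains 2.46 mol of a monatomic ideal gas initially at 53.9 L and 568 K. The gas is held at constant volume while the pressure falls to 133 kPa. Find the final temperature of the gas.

P₁ = nRT₁/V₁ = 2.46×8.314×568/53.9 = 216 kPa.
Isochoric: V stays 53.9 L; P/T = const ⇒ T₂ = 351 K, P₂ = 133 kPa.

351 K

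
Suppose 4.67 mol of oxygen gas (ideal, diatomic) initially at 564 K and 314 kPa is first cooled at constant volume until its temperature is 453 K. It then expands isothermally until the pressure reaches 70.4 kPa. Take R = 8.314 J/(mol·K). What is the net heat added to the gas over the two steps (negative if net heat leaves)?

V₁ = nRT₁/P₁ = 4.67×8.314×564/314 = 69.7 L.
Step 1 — Isochoric: V stays 69.7 L; P/T = const ⇒ T₂ = 453 K, P₂ = 252 kPa.
W = 0 (no volume change).
ΔU = nCvΔT = 4.67×20.8×(453−564) = -10800 J.
Q = ΔU = -10800 J.
State after step 1: P = 252 kPa, V = 69.7 L, T = 453 K.
Step 2 — Isothermal: T stays 453 K; PV = const ⇒ V₂ = 250 L, P₂ = 70.4 kPa.
ΔU = 0 (ideal gas, T constant).
W = nRT ln(V₂/V₁) = 4.67×8.314×453×ln(3.58) = 22400 J.
Q = ΔU + W = 22400 J.
Net over both steps: W = 22400 J, Q = 11700 J, ΔU = -10800 J.

11700 J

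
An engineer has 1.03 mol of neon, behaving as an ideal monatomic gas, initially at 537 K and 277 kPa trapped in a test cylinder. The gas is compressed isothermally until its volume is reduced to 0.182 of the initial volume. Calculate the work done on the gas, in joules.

V₁ = nRT₁/P₁ = 1.03×8.314×537/277 = 16.6 L.
Isothermal: T stays 537 K; PV = const ⇒ V₂ = 3.02 L, P₂ = 1520 kPa.
W = nRT ln(V₂/V₁) = 1.03×8.314×537×ln(0.182) = -7830 J.
Work done on the gas = −W_by = 7830 J.

7830 J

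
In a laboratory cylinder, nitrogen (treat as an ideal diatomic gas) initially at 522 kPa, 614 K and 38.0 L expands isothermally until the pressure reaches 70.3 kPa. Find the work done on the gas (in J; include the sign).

-39800 J

n = P₁V₁/(RT₁) = 522×38.0/(8.314×614) = 3.89 mol.
Isothermal: T stays 614 K; PV = const ⇒ V₂ = 282 L, P₂ = 70.3 kPa.
W = nRT ln(V₂/V₁) = 3.89×8.314×614×ln(7.43) = 39800 J.
Work done on the gas = −W_by = -39800 J.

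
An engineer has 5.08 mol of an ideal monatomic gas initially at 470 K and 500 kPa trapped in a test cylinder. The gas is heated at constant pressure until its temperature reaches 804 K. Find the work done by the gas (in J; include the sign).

14100 J

V₁ = nRT₁/P₁ = 5.08×8.314×470/500 = 39.7 L.
Isobaric: P stays 500 kPa; V/T = const ⇒ T₂ = 804 K, V₂ = 67.9 L.
W = PΔV = 500×(67.9−39.7) kPa·L = 14100 J.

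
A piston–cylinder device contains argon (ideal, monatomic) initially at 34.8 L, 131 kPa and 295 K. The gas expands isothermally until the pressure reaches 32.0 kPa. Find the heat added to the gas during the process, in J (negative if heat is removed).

n = P₁V₁/(RT₁) = 131×34.8/(8.314×295) = 1.86 mol.
Isothermal: T stays 295 K; PV = const ⇒ V₂ = 142 L, P₂ = 32.0 kPa.
ΔU = 0 (ideal gas, T constant).
W = nRT ln(V₂/V₁) = 1.86×8.314×295×ln(4.09) = 6430 J.
Q = ΔU + W = 6430 J.

6430 J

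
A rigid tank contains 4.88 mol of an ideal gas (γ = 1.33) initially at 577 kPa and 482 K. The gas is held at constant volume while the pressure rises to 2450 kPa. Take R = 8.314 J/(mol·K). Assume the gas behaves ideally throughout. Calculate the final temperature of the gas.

2050 K

V₁ = nRT₁/P₁ = 4.88×8.314×482/577 = 33.9 L.
Isochoric: V stays 33.9 L; P/T = const ⇒ T₂ = 2050 K, P₂ = 2450 kPa.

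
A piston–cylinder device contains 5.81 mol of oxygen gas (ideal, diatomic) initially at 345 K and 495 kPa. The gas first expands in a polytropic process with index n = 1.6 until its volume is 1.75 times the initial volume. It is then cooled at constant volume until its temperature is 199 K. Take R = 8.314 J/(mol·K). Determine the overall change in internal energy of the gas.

V₁ = nRT₁/P₁ = 5.81×8.314×345/495 = 33.7 L.
Step 1 — Polytropic n=1.6: T₂ = T₁(V₁/V₂)^(n−1) = 345×(0.571)^0.60 = 247 K; P₂ = P₁(V₁/V₂)^n = 202 kPa.
W = (P₁V₁−P₂V₂)/(n−1) = (495×33.7−202×58.9)/0.60 = 7920 J.
ΔU = nCvΔT = 5.81×20.8×(247−345) = -11900 J.
Q = ΔU + W = -3960 J.
State after step 1: P = 202 kPa, V = 58.9 L, T = 247 K.
Step 2 — Isochoric: V stays 58.9 L; P/T = const ⇒ T₂ = 199 K, P₂ = 163 kPa.
W = 0 (no volume change).
ΔU = nCvΔT = 5.81×20.8×(199−247) = -5750 J.
Q = ΔU = -5750 J.
Net over both steps: W = 7920 J, Q = -9710 J, ΔU = -17600 J.

-17600 J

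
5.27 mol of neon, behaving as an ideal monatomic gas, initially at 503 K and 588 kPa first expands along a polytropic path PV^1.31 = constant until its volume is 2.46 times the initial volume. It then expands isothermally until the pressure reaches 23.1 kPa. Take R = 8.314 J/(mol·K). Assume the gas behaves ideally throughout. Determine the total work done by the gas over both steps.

51600 J

V₁ = nRT₁/P₁ = 5.27×8.314×503/588 = 37.5 L.
Step 1 — Polytropic n=1.31: T₂ = T₁(V₁/V₂)^(n−1) = 503×(0.407)^0.31 = 381 K; P₂ = P₁(V₁/V₂)^n = 181 kPa.
W = (P₁V₁−P₂V₂)/(n−1) = (588×37.5−181×92.2)/0.31 = 17300 J.
ΔU = nCvΔT = 5.27×12.5×(381−503) = -8050 J.
Q = ΔU + W = 9260 J.
State after step 1: P = 181 kPa, V = 92.2 L, T = 381 K.
Step 2 — Isothermal: T stays 381 K; PV = const ⇒ V₂ = 722 L, P₂ = 23.1 kPa.
ΔU = 0 (ideal gas, T constant).
W = nRT ln(V₂/V₁) = 5.27×8.314×381×ln(7.83) = 34300 J.
Q = ΔU + W = 34300 J.
Net over both steps: W = 51600 J, Q = 43600 J, ΔU = -8050 J.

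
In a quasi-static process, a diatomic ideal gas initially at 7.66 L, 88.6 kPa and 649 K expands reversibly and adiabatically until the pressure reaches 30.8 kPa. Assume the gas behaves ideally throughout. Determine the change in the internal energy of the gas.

-442 J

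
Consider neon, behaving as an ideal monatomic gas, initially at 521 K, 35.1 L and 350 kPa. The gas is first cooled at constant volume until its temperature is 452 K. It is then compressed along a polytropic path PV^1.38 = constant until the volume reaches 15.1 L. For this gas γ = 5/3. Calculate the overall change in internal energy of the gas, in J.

3600 J

n = P₁V₁/(RT₁) = 350×35.1/(8.314×521) = 2.84 mol.
Step 1 — Isochoric: V stays 35.1 L; P/T = const ⇒ T₂ = 452 K, P₂ = 304 kPa.
W = 0 (no volume change).
ΔU = nCvΔT = 2.84×12.5×(452−521) = -2440 J.
Q = ΔU = -2440 J.
State after step 1: P = 304 kPa, V = 35.1 L, T = 452 K.
Step 2 — Polytropic n=1.38: T₂ = T₁(V₁/V₂)^(n−1) = 452×(2.32)^0.38 = 623 K; P₂ = P₁(V₁/V₂)^n = 973 kPa.
W = (P₁V₁−P₂V₂)/(n−1) = (304×35.1−973×15.1)/0.38 = -10600 J.
ΔU = nCvΔT = 2.84×12.5×(623−452) = 6040 J.
Q = ΔU + W = -4560 J.
Net over both steps: W = -10600 J, Q = -7000 J, ΔU = 3600 J.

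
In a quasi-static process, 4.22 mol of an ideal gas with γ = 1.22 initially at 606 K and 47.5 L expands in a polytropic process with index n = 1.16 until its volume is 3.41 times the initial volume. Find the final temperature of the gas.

498 K

P₁ = nRT₁/V₁ = 4.22×8.314×606/47.5 = 448 kPa.
Polytropic n=1.16: T₂ = T₁(V₁/V₂)^(n−1) = 606×(0.293)^0.16 = 498 K; P₂ = P₁(V₁/V₂)^n = 108 kPa.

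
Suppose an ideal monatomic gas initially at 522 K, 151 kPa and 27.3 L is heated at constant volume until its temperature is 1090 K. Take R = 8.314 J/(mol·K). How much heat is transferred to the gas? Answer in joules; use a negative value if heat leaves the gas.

6730 J

n = P₁V₁/(RT₁) = 151×27.3/(8.314×522) = 0.950 mol.
Isochoric: V stays 27.3 L; P/T = const ⇒ T₂ = 1090 K, P₂ = 315 kPa.
W = 0 (no volume change).
ΔU = nCvΔT = 0.950×12.5×(1090−522) = 6730 J.
Q = ΔU = 6730 J.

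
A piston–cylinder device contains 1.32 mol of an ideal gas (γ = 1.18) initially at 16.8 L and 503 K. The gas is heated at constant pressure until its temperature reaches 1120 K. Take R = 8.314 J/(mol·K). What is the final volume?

P₁ = nRT₁/V₁ = 1.32×8.314×503/16.8 = 329 kPa.
Isobaric: P stays 329 kPa; V/T = const ⇒ T₂ = 1120 K, V₂ = 37.4 L.

37.4 L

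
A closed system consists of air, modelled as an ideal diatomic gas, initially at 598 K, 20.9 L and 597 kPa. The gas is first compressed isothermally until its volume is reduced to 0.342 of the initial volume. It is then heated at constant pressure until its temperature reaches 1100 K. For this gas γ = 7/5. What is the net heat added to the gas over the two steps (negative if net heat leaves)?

23300 J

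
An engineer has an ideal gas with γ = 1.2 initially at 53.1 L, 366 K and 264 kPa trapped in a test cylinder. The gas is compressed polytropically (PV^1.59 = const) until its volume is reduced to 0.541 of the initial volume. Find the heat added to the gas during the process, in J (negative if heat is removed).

n = P₁V₁/(RT₁) = 264×53.1/(8.314×366) = 4.61 mol.
Polytropic n=1.59: T₂ = T₁(V₁/V₂)^(n−1) = 366×(1.85)^0.59 = 526 K; P₂ = P₁(V₁/V₂)^n = 701 kPa.
W = (P₁V₁−P₂V₂)/(n−1) = (264×53.1−701×28.7)/0.59 = -10400 J.
ΔU = nCvΔT = 4.61×41.6×(526−366) = 30600 J.
Q = ΔU + W = 20200 J.

20200 J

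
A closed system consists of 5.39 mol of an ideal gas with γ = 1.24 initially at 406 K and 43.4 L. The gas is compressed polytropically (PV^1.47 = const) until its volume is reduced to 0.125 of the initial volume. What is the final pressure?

P₁ = nRT₁/V₁ = 5.39×8.314×406/43.4 = 419 kPa.
Polytropic n=1.47: T₂ = T₁(V₁/V₂)^(n−1) = 406×(8.00)^0.47 = 1080 K; P₂ = P₁(V₁/V₂)^n = 8910 kPa.

8910 kPa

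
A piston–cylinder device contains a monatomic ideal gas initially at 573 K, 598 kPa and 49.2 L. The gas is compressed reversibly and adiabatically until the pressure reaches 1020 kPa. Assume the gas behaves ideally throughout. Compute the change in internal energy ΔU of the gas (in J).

10500 J

n = P₁V₁/(RT₁) = 598×49.2/(8.314×573) = 6.18 mol.
Adiabatic: T₂/T₁ = (P₂/P₁)^((γ−1)/γ) ⇒ T₂ = 573×(1.71)^0.400 = 709 K; V₂ = 35.7 L.
For an ideal gas ΔU = nCvΔT with Cv = (3/2)R = 12.5 J/(mol·K).
ΔU = 6.18×12.5×(709−573) = 10500 J.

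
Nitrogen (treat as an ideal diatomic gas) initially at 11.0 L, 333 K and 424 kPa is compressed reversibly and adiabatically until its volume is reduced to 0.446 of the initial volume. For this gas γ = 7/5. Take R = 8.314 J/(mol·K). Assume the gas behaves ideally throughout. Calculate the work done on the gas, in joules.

n = P₁V₁/(RT₁) = 424×11.0/(8.314×333) = 1.68 mol.
Adiabatic: TV^(γ−1) = const ⇒ T₂ = 333×(2.24)^0.400 = 460 K; PV^γ = const ⇒ P₂ = 1310 kPa.
ΔU = nCvΔT = 1.68×20.8×(460−333) = 4450 J.
Q = 0 for an adiabatic process, so W = −ΔU = -4450 J.
Work done on the gas = −W_by = 4450 J.

4450 J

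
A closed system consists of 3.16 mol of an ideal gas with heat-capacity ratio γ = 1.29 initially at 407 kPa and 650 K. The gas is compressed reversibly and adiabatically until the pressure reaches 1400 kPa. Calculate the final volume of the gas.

16.1 L

V₁ = nRT₁/P₁ = 3.16×8.314×650/407 = 42.0 L.
Adiabatic: T₂/T₁ = (P₂/P₁)^((γ−1)/γ) ⇒ T₂ = 650×(3.44)^0.225 = 858 K; V₂ = 16.1 L.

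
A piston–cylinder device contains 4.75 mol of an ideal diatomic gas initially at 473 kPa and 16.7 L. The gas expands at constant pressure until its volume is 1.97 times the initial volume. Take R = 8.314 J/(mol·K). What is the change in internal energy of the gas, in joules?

19200 J

T₁ = P₁V₁/(nR) = 473×16.7/(4.75×8.314) = 200 K.
Isobaric: P stays 473 kPa; V/T = const ⇒ T₂ = 394 K, V₂ = 32.9 L.
For an ideal gas ΔU = nCvΔT with Cv = (5/2)R = 20.8 J/(mol·K).
ΔU = 4.75×20.8×(394−200) = 19200 J.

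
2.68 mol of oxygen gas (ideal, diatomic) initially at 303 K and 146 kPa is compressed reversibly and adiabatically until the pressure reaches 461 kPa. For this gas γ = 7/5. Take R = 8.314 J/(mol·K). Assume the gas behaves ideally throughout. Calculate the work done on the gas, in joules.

V₁ = nRT₁/P₁ = 2.68×8.314×303/146 = 46.2 L.
Adiabatic: T₂/T₁ = (P₂/P₁)^((γ−1)/γ) ⇒ T₂ = 303×(3.16)^0.286 = 421 K; V₂ = 20.3 L.
ΔU = nCvΔT = 2.68×20.8×(421−303) = 6560 J.
Q = 0 for an adiabatic process, so W = −ΔU = -6560 J.
Work done on the gas = −W_by = 6560 J.

6560 J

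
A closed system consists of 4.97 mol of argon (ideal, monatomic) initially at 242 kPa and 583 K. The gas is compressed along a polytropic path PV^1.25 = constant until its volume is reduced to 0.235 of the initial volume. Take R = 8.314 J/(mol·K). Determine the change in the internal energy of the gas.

15800 J

V₁ = nRT₁/P₁ = 4.97×8.314×583/242 = 99.5 L.
Polytropic n=1.25: T₂ = T₁(V₁/V₂)^(n−1) = 583×(4.26)^0.25 = 837 K; P₂ = P₁(V₁/V₂)^n = 1480 kPa.
For an ideal gas ΔU = nCvΔT with Cv = (3/2)R = 12.5 J/(mol·K).
ΔU = 4.97×12.5×(837−583) = 15800 J.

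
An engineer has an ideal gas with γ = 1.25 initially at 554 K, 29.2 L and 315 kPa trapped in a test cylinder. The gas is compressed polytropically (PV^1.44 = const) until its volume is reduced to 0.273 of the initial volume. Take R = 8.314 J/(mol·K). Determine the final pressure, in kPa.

2040 kPa

Polytropic n=1.44: T₂ = T₁(V₁/V₂)^(n−1) = 554×(3.66)^0.44 = 981 K; P₂ = P₁(V₁/V₂)^n = 2040 kPa.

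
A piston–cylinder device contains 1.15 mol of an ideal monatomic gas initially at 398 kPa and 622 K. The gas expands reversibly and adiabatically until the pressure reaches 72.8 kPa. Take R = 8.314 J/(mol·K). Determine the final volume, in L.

41.4 L

V₁ = nRT₁/P₁ = 1.15×8.314×622/398 = 14.9 L.
Adiabatic: T₂/T₁ = (P₂/P₁)^((γ−1)/γ) ⇒ T₂ = 622×(0.183)^0.400 = 315 K; V₂ = 41.4 L.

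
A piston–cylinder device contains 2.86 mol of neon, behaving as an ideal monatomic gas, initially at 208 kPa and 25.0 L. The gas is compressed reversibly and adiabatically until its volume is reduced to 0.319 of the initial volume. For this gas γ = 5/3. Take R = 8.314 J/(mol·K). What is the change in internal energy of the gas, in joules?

T₁ = P₁V₁/(nR) = 208×25.0/(2.86×8.314) = 219 K.
Adiabatic: TV^(γ−1) = const ⇒ T₂ = 219×(3.13)^0.667 = 468 K; PV^γ = const ⇒ P₂ = 1400 kPa.
For an ideal gas ΔU = nCvΔT with Cv = (3/2)R = 12.5 J/(mol·K).
ΔU = 2.86×12.5×(468−219) = 8910 J.

8910 J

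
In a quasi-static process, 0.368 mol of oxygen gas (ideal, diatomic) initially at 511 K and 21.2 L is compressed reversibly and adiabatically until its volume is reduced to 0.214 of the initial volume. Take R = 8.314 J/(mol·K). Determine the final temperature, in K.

947 K

P₁ = nRT₁/V₁ = 0.368×8.314×511/21.2 = 73.7 kPa.
Adiabatic: TV^(γ−1) = const ⇒ T₂ = 511×(4.67)^0.400 = 947 K; PV^γ = const ⇒ P₂ = 639 kPa.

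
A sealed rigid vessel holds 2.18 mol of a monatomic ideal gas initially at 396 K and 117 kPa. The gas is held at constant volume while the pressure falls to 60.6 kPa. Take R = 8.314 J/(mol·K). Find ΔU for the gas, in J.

V₁ = nRT₁/P₁ = 2.18×8.314×396/117 = 61.3 L.
Isochoric: V stays 61.3 L; P/T = const ⇒ T₂ = 205 K, P₂ = 60.6 kPa.
For an ideal gas ΔU = nCvΔT with Cv = (3/2)R = 12.5 J/(mol·K).
ΔU = 2.18×12.5×(205−396) = -5190 J.

-5190 J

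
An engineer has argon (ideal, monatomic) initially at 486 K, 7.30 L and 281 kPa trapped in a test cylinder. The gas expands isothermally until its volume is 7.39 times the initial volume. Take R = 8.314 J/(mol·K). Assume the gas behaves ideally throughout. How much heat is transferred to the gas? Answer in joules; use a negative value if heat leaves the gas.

4100 J

n = P₁V₁/(RT₁) = 281×7.30/(8.314×486) = 0.508 mol.
Isothermal: T stays 486 K; PV = const ⇒ V₂ = 53.9 L, P₂ = 38.0 kPa.
ΔU = 0 (ideal gas, T constant).
W = nRT ln(V₂/V₁) = 0.508×8.314×486×ln(7.39) = 4100 J.
Q = ΔU + W = 4100 J.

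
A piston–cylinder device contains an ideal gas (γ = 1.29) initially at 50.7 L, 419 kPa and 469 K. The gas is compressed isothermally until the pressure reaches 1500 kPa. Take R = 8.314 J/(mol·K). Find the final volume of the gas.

14.2 L

Isothermal: T stays 469 K; PV = const ⇒ V₂ = 14.2 L, P₂ = 1500 kPa.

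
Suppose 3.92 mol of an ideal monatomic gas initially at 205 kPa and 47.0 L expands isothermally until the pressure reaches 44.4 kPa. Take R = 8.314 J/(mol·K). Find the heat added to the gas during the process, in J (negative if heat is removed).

T₁ = P₁V₁/(nR) = 205×47.0/(3.92×8.314) = 296 K.
Isothermal: T stays 296 K; PV = const ⇒ V₂ = 217 L, P₂ = 44.4 kPa.
ΔU = 0 (ideal gas, T constant).
W = nRT ln(V₂/V₁) = 3.92×8.314×296×ln(4.62) = 14700 J.
Q = ΔU + W = 14700 J.

14700 J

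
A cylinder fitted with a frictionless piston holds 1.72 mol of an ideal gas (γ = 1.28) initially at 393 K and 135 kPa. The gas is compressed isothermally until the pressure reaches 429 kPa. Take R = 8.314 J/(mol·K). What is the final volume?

13.1 L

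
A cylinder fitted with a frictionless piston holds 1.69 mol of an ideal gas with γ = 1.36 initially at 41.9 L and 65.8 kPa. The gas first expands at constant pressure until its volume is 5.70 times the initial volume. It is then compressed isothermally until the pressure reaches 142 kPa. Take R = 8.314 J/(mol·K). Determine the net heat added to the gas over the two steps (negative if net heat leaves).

T₁ = P₁V₁/(nR) = 65.8×41.9/(1.69×8.314) = 196 K.
Step 1 — Isobaric: P stays 65.8 kPa; V/T = const ⇒ T₂ = 1120 K, V₂ = 239 L.
W = PΔV = 65.8×(239−41.9) kPa·L = 13000 J.
ΔU = nCvΔT = 1.69×23.1×(1120−196) = 36000 J.
Q = ΔU + W = nCpΔT = 49000 J.
State after step 1: P = 65.8 kPa, V = 239 L, T = 1120 K.
Step 2 — Isothermal: T stays 1120 K; PV = const ⇒ V₂ = 111 L, P₂ = 142 kPa.
ΔU = 0 (ideal gas, T constant).
W = nRT ln(V₂/V₁) = 1.69×8.314×1120×ln(0.463) = -12100 J.
Q = ΔU + W = -12100 J.
Net over both steps: W = 870 J, Q = 36900 J, ΔU = 36000 J.

36900 J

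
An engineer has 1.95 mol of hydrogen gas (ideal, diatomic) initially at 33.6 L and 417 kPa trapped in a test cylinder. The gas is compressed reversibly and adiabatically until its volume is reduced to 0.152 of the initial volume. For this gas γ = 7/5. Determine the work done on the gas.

T₁ = P₁V₁/(nR) = 417×33.6/(1.95×8.314) = 864 K.
Adiabatic: TV^(γ−1) = const ⇒ T₂ = 864×(6.58)^0.400 = 1840 K; PV^γ = const ⇒ P₂ = 5830 kPa.
ΔU = nCvΔT = 1.95×20.8×(1840−864) = 39400 J.
Q = 0 for an adiabatic process, so W = −ΔU = -39400 J.
Work done on the gas = −W_by = 39400 J.

39400 J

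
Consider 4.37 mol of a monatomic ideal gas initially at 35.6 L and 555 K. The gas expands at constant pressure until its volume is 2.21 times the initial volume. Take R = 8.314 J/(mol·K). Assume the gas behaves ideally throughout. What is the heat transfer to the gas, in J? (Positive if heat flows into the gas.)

P₁ = nRT₁/V₁ = 4.37×8.314×555/35.6 = 566 kPa.
Isobaric: P stays 566 kPa; V/T = const ⇒ T₂ = 1230 K, V₂ = 78.7 L.
W = PΔV = 566×(78.7−35.6) kPa·L = 24400 J.
ΔU = nCvΔT = 4.37×12.5×(1230−555) = 36600 J.
Q = ΔU + W = nCpΔT = 61000 J.

61000 J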